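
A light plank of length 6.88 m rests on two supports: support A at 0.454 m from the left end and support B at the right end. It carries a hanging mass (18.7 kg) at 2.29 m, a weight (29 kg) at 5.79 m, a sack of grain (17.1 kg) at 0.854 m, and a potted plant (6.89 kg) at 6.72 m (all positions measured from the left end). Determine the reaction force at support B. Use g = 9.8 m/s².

R_B ≈ 365 N

Choose support A as the axis so its reaction then has zero moment arm.
Hanging mass: 18.7 × 9.8 = 183.3 N down at 2.29 m → arm 1.836 m, τ = 183.3 × 1.836 = 336.5 N·m clockwise.
Weight: 29 × 9.8 = 284.2 N down at 5.79 m → arm 5.336 m, τ = 284.2 × 5.336 = 1516 N·m clockwise.
Sack of grain: 17.1 × 9.8 = 167.6 N down at 0.854 m → arm 0.4 m, τ = 167.6 × 0.4 = 67.04 N·m clockwise.
Potted plant: 6.89 × 9.8 = 67.52 N down at 6.72 m → arm 6.266 m, τ = 67.52 × 6.266 = 423.1 N·m clockwise.
Net load moment about support A = 2343 N·m clockwise.
Reaction R at support B is upward at 6.88 m, arm 6.426 m → moment R × 6.426 counterclockwise.
Balancing moments: R × 6.426 = 2343, giving R = 365 N.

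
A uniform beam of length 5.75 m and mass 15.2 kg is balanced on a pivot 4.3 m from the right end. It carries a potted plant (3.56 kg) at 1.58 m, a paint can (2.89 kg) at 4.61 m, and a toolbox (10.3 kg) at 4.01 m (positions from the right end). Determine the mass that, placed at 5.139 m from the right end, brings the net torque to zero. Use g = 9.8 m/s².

m ≈ 39.9 kg

Choose the pivot (at 4.3 m from the right end) as the axis so the support reaction has zero arm there.
Beam weight: 15.2 × 9.8 = 149 N down at 2.875 m → arm 1.425 m, τ = 149 × 1.425 = 212.3 N·m clockwise.
Potted plant: 3.56 × 9.8 = 34.89 N down at 1.58 m → arm 2.72 m, τ = 34.89 × 2.72 = 94.9 N·m clockwise.
Paint can: 2.89 × 9.8 = 28.32 N down at 4.61 m → arm 0.31 m, τ = 28.32 × 0.31 = 8.779 N·m counterclockwise.
Toolbox: 10.3 × 9.8 = 100.9 N down at 4.01 m → arm 0.29 m, τ = 100.9 × 0.29 = 29.26 N·m clockwise.
Net moment of known loads = 327.7 N·m clockwise.
An unknown mass m at 5.139 m has arm 0.839 m; its moment is m·g·0.839 counterclockwise.
Balancing moments: m × 9.8 × 0.839 = 327.7, giving m = 327.7 / (9.8 × 0.839) = 39.9 kg.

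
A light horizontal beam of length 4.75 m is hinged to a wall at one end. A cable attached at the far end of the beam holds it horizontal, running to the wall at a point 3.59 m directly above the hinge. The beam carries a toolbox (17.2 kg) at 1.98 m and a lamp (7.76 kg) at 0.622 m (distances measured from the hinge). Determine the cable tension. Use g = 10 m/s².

T ≈ 136 N

Take moments about the hinge.
Toolbox: 17.2 × 10 = 172 N down at 1.98 m → arm 1.98 m, τ = 172 × 1.98 = 340.6 N·m clockwise.
Lamp: 7.76 × 10 = 77.6 N down at 0.622 m → arm 0.622 m, τ = 77.6 × 0.622 = 48.27 N·m clockwise.
Total clockwise load moment = 388.9 N·m.
The cable tension T acts at 4.75 m; only its component perpendicular to the beam, T sinθ, produces torque. sinθ = h/√(h²+d²) = 3.59/√(3.59²+4.75²) = 0.603.
Balancing moments: T × 4.75 × 0.603 = 388.9, giving T = 388.9 / 2.864 = 136 N.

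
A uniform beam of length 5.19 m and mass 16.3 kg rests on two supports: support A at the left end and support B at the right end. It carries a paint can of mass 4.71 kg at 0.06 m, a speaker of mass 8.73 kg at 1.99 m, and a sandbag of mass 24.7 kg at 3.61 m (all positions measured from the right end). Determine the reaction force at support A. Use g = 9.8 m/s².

R_A ≈ 282 N

Taking torques about support B:
Beam weight: 16.3 × 9.8 = 159.7 N down at 2.595 m → arm 2.595 m, τ = 159.7 × 2.595 = 414.4 N·m counterclockwise.
Paint can: 4.71 × 9.8 = 46.16 N down at 0.06 m → arm 0.06 m, τ = 46.16 × 0.06 = 2.77 N·m counterclockwise.
Speaker: 8.73 × 9.8 = 85.55 N down at 1.99 m → arm 1.99 m, τ = 85.55 × 1.99 = 170.2 N·m counterclockwise.
Sandbag: 24.7 × 9.8 = 242.1 N down at 3.61 m → arm 3.61 m, τ = 242.1 × 3.61 = 874 N·m counterclockwise.
Net load moment about support B = 1461 N·m counterclockwise.
Reaction R at support A is upward at 5.19 m, arm 5.19 m → moment R × 5.19 clockwise.
For rotational equilibrium, R × 5.19 = 1461, so R = 282 N.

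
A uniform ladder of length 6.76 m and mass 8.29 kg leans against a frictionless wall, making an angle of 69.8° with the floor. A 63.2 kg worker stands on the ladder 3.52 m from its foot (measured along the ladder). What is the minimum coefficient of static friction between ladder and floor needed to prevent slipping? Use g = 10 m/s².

μ_min ≈ 0.191

Taking torques about the foot of the ladder:
Ladder weight 8.29×10 = 82.9 N acts at 3.38 m along the ladder; its horizontal arm is 3.38·cos69.8° = 1.167 m → τ = 96.74 N·m clockwise.
Worker: 63.2×10 = 632 N at 3.52 m → arm 1.215 m → τ = 767.9 N·m clockwise.
Wall normal N acts horizontally at the top; its moment arm is the height L sinθ = 6.76·sin69.8° = 6.344 m, counterclockwise.
Balancing moments: N × 6.344 = 864.6, giving N = 136.3 N.
ΣFx = 0 ⇒ f = N_wall = 136.3 N. ΣFy = 0 ⇒ N_floor = 714.9 N.
μ_min = f / N_floor = 136.3 / 714.9 = 0.191.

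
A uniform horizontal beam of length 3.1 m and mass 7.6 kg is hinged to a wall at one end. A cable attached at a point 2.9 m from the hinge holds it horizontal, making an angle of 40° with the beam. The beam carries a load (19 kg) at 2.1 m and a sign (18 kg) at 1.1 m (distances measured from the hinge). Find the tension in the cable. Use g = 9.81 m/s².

Sum moments about the hinge (the unknown hinge reaction has zero arm there).
Beam weight: 7.6 × 9.81 = 74.56 N down at 1.55 m → arm 1.55 m, τ = 74.56 × 1.55 = 115.6 N·m clockwise.
Load: 19 × 9.81 = 186.4 N down at 2.1 m → arm 2.1 m, τ = 186.4 × 2.1 = 391.4 N·m clockwise.
Sign: 18 × 9.81 = 176.6 N down at 1.1 m → arm 1.1 m, τ = 176.6 × 1.1 = 194.3 N·m clockwise.
Total clockwise load moment = 701.3 N·m.
The cable tension T acts at 2.9 m; only its component perpendicular to the beam, T sinθ, produces torque. sin 40° = 0.6428.
Στ = 0 ⇒ T × 2.9 × 0.6428 = 701.3 ⇒ T = 701.3 / 1.864 = 376 N.

T ≈ 376 N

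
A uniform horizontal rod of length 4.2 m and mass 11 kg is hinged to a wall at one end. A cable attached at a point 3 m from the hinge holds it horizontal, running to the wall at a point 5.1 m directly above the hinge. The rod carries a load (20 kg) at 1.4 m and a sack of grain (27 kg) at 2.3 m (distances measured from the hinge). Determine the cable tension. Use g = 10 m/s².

Sum moments about the hinge (the unknown hinge reaction has zero arm there).
Beam weight: 11 × 10 = 110 N down at 2.1 m → arm 2.1 m, τ = 110 × 2.1 = 231 N·m clockwise.
Load: 20 × 10 = 200 N down at 1.4 m → arm 1.4 m, τ = 200 × 1.4 = 280 N·m clockwise.
Sack of grain: 27 × 10 = 270 N down at 2.3 m → arm 2.3 m, τ = 270 × 2.3 = 621 N·m clockwise.
Total clockwise load moment = 1132 N·m.
The cable tension T acts at 3 m; only its component perpendicular to the rod, T sinθ, produces torque. sinθ = h/√(h²+d²) = 5.1/√(5.1²+3²) = 0.8619.
Setting net torque to zero: T × 3 × 0.8619 = 1132 → T = 1132 / 2.586 = 438 N.

T ≈ 438 N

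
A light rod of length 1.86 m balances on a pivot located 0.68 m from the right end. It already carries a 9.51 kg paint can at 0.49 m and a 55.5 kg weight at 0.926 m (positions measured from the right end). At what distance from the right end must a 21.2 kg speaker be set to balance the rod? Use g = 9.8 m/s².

Sum moments about the pivot (at 0.68 m from the right end) (the support reaction has zero arm there).
Paint can: 9.51 × 9.8 = 93.2 N down at 0.49 m → arm 0.19 m, τ = 93.2 × 0.19 = 17.71 N·m clockwise.
Weight: 55.5 × 9.8 = 543.9 N down at 0.926 m → arm 0.246 m, τ = 543.9 × 0.246 = 133.8 N·m counterclockwise.
Net moment of existing loads = 116.1 N·m counterclockwise.
The speaker weighs 21.2 × 9.8 = 207.8 N and must supply an equal clockwise moment, so its lever arm about the pivot is 116.1 / 207.8 = 0.559 m.
That puts it at 0.68 − 0.559 = 0.121 m from the right end.

x ≈ 0.121 m from the right end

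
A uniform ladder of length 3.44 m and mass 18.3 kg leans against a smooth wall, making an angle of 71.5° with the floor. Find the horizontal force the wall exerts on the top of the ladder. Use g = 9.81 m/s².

Take moments about the foot of the ladder.
Ladder weight 18.3×9.81 = 179.5 N acts at 1.72 m along the ladder; its horizontal arm is 1.72·cos71.5° = 0.5458 m → τ = 97.97 N·m clockwise.
Wall normal N acts horizontally at the top; its moment arm is the height L sinθ = 3.44·sin71.5° = 3.262 m, counterclockwise.
Balancing moments: N × 3.262 = 97.97, giving N = 30 N.

N_wall ≈ 30 N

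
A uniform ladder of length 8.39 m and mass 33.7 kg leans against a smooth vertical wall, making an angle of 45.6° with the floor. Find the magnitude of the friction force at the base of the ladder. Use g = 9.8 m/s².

Take moments about the foot of the ladder.
Ladder weight 33.7×9.8 = 330.3 N acts at 4.195 m along the ladder; its horizontal arm is 4.195·cos45.6° = 2.935 m → τ = 969.4 N·m clockwise.
Wall normal N acts horizontally at the top; its moment arm is the height L sinθ = 8.39·sin45.6° = 5.994 m, counterclockwise.
Balancing moments: N × 5.994 = 969.4, giving N = 162 N.
ΣFx = 0: friction at the foot balances the wall's push, so f = N_wall = 162 N.

f ≈ 162 N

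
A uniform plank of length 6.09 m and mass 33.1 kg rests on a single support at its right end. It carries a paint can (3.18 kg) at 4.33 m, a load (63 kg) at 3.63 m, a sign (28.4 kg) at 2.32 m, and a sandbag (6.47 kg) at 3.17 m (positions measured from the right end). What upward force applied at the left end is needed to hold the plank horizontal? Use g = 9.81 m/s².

Choose the right end as the axis so the unknown pivot reaction has zero arm there.
Beam weight: 33.1 × 9.81 = 324.7 N down at 3.045 m → arm 3.045 m, τ = 324.7 × 3.045 = 988.7 N·m counterclockwise.
Paint can: 3.18 × 9.81 = 31.2 N down at 4.33 m → arm 4.33 m, τ = 31.2 × 4.33 = 135.1 N·m counterclockwise.
Load: 63 × 9.81 = 618 N down at 3.63 m → arm 3.63 m, τ = 618 × 3.63 = 2243 N·m counterclockwise.
Sign: 28.4 × 9.81 = 278.6 N down at 2.32 m → arm 2.32 m, τ = 278.6 × 2.32 = 646.4 N·m counterclockwise.
Sandbag: 6.47 × 9.81 = 63.47 N down at 3.17 m → arm 3.17 m, τ = 63.47 × 3.17 = 201.2 N·m counterclockwise.
Net moment of the loads = 4214 N·m counterclockwise.
The upward force F acts at the left end, arm 6.09 m, giving F × 6.09 clockwise.
Στ = 0 ⇒ F × 6.09 = 4214 ⇒ F = 4214 / 6.09 = 692 N.

F ≈ 692 N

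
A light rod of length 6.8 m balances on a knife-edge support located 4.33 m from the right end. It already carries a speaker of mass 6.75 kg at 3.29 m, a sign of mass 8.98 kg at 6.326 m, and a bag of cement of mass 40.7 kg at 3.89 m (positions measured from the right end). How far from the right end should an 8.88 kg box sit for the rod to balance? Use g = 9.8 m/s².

x ≈ 5.12 m from the right end

Sum moments about the knife-edge support (at 4.33 m from the right end) (the support reaction has zero arm there).
Speaker: 6.75 × 9.8 = 66.15 N down at 3.29 m → arm 1.04 m, τ = 66.15 × 1.04 = 68.8 N·m clockwise.
Sign: 8.98 × 9.8 = 88 N down at 6.326 m → arm 1.996 m, τ = 88 × 1.996 = 175.6 N·m counterclockwise.
Bag of cement: 40.7 × 9.8 = 398.9 N down at 3.89 m → arm 0.44 m, τ = 398.9 × 0.44 = 175.5 N·m clockwise.
Net moment of existing loads = 68.7 N·m clockwise.
The box weighs 8.88 × 9.8 = 87.02 N and must supply an equal counterclockwise moment, so its lever arm about the knife-edge support is 68.7 / 87.02 = 0.789 m.
That puts it at 4.33 + 0.789 = 5.12 m from the right end.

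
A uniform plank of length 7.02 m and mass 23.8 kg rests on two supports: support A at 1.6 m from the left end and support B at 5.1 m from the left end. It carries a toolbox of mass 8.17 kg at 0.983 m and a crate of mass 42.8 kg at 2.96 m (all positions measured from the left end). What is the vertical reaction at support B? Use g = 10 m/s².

R_B ≈ 282 N

Taking torques about support A:
Beam weight: 23.8 × 10 = 238 N down at 3.51 m → arm 1.91 m, τ = 238 × 1.91 = 454.6 N·m clockwise.
Toolbox: 8.17 × 10 = 81.7 N down at 0.983 m → arm 0.617 m, τ = 81.7 × 0.617 = 50.41 N·m counterclockwise.
Crate: 42.8 × 10 = 428 N down at 2.96 m → arm 1.36 m, τ = 428 × 1.36 = 582.1 N·m clockwise.
Net load moment about support A = 986.3 N·m clockwise.
Reaction R at support B is upward at 5.1 m, arm 3.5 m → moment R × 3.5 counterclockwise.
Στ = 0 ⇒ R × 3.5 = 986.3 ⇒ R = 282 N.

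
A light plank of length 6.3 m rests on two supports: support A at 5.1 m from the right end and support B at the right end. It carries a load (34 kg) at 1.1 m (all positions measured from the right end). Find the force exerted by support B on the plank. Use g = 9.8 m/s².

About support A:
Load: 34 × 9.8 = 333.2 N down at 1.1 m → arm 4 m, τ = 333.2 × 4 = 1333 N·m clockwise.
Net load moment about support A = 1333 N·m clockwise.
Reaction R at support B is upward at 0 m, arm 5.1 m → moment R × 5.1 counterclockwise.
Στ = 0 ⇒ R × 5.1 = 1333 ⇒ R = 261 N.

R_B ≈ 261 N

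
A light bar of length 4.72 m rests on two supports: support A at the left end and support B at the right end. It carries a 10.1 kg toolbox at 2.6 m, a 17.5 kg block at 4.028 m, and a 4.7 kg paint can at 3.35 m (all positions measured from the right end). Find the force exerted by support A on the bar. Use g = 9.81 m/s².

Take moments about support B.
Toolbox: 10.1 × 9.81 = 99.08 N down at 2.6 m → arm 2.6 m, τ = 99.08 × 2.6 = 257.6 N·m counterclockwise.
Block: 17.5 × 9.81 = 171.7 N down at 4.028 m → arm 4.028 m, τ = 171.7 × 4.028 = 691.6 N·m counterclockwise.
Paint can: 4.7 × 9.81 = 46.11 N down at 3.35 m → arm 3.35 m, τ = 46.11 × 3.35 = 154.5 N·m counterclockwise.
Net load moment about support B = 1104 N·m counterclockwise.
Reaction R at support A is upward at 4.72 m, arm 4.72 m → moment R × 4.72 clockwise.
Setting net torque to zero: R × 4.72 = 1104 → R = 234 N.

R_A ≈ 234 N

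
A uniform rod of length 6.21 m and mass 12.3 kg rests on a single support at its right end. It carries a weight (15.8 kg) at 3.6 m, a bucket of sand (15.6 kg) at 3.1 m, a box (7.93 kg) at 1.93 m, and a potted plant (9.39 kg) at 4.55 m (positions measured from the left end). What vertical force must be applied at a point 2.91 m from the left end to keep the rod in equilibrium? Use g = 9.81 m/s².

About the right end:
Beam weight: 12.3 × 9.81 = 120.7 N down at 3.105 m → arm 3.105 m, τ = 120.7 × 3.105 = 374.8 N·m counterclockwise.
Weight: 15.8 × 9.81 = 155 N down at 3.6 m → arm 2.61 m, τ = 155 × 2.61 = 404.5 N·m counterclockwise.
Bucket of sand: 15.6 × 9.81 = 153 N down at 3.1 m → arm 3.11 m, τ = 153 × 3.11 = 475.8 N·m counterclockwise.
Box: 7.93 × 9.81 = 77.79 N down at 1.93 m → arm 4.28 m, τ = 77.79 × 4.28 = 332.9 N·m counterclockwise.
Potted plant: 9.39 × 9.81 = 92.12 N down at 4.55 m → arm 1.66 m, τ = 92.12 × 1.66 = 152.9 N·m counterclockwise.
Net moment of the loads = 1741 N·m counterclockwise.
The upward force F acts at a point 2.91 m from the left end, arm 3.3 m, giving F × 3.3 clockwise.
For rotational equilibrium, F × 3.3 = 1741, so F = 1741 / 3.3 = 528 N.

F ≈ 528 N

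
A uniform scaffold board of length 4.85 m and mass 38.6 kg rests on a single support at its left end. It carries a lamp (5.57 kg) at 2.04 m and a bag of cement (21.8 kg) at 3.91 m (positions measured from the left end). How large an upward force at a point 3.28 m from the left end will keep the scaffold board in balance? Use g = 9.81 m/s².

Choose the left end as the axis so the unknown pivot reaction has zero arm there.
Beam weight: 38.6 × 9.81 = 378.7 N down at 2.425 m → arm 2.425 m, τ = 378.7 × 2.425 = 918.3 N·m clockwise.
Lamp: 5.57 × 9.81 = 54.64 N down at 2.04 m → arm 2.04 m, τ = 54.64 × 2.04 = 111.5 N·m clockwise.
Bag of cement: 21.8 × 9.81 = 213.9 N down at 3.91 m → arm 3.91 m, τ = 213.9 × 3.91 = 836.3 N·m clockwise.
Net moment of the loads = 1866 N·m clockwise.
The upward force F acts at a point 3.28 m from the left end, arm 3.28 m, giving F × 3.28 counterclockwise.
Setting net torque to zero: F × 3.28 = 1866 → F = 1866 / 3.28 = 569 N.

F ≈ 569 N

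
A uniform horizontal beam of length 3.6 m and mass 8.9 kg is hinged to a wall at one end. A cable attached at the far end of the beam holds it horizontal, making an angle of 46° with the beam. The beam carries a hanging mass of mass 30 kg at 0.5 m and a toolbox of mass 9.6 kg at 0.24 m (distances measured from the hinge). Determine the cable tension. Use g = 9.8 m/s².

T ≈ 126 N

Taking torques about the hinge:
Beam weight: 8.9 × 9.8 = 87.22 N down at 1.8 m → arm 1.8 m, τ = 87.22 × 1.8 = 157 N·m clockwise.
Hanging mass: 30 × 9.8 = 294 N down at 0.5 m → arm 0.5 m, τ = 294 × 0.5 = 147 N·m clockwise.
Toolbox: 9.6 × 9.8 = 94.08 N down at 0.24 m → arm 0.24 m, τ = 94.08 × 0.24 = 22.58 N·m clockwise.
Total clockwise load moment = 326.6 N·m.
The cable tension T acts at 3.6 m; only its component perpendicular to the beam, T sinθ, produces torque. sin 46° = 0.7193.
Balancing moments: T × 3.6 × 0.7193 = 326.6, giving T = 326.6 / 2.589 = 126 N.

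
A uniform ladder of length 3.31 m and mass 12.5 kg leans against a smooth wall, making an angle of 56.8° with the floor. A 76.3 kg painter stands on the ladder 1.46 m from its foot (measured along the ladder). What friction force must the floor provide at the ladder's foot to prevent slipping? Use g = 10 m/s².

Choose the foot of the ladder as the axis so the floor normal and friction both act there and drop out.
Ladder weight 12.5×10 = 125 N acts at 1.655 m along the ladder; its horizontal arm is 1.655·cos56.8° = 0.9062 m → τ = 113.3 N·m clockwise.
Painter: 76.3×10 = 763 N at 1.46 m → arm 0.7994 m → τ = 609.9 N·m clockwise.
Wall normal N acts horizontally at the top; its moment arm is the height L sinθ = 3.31·sin56.8° = 2.77 m, counterclockwise.
Setting net torque to zero: N × 2.77 = 723.2 → N = 261 N.
ΣFx = 0: friction at the foot balances the wall's push, so f = N_wall = 261 N.

f ≈ 261 N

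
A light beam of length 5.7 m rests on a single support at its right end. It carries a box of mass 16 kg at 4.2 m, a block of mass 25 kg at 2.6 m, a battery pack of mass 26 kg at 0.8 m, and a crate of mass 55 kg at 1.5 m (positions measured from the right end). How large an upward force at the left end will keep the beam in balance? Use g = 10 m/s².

F ≈ 413 N

Choose the right end as the axis so the unknown pivot reaction has zero arm there.
Box: 16 × 10 = 160 N down at 4.2 m → arm 4.2 m, τ = 160 × 4.2 = 672 N·m counterclockwise.
Block: 25 × 10 = 250 N down at 2.6 m → arm 2.6 m, τ = 250 × 2.6 = 650 N·m counterclockwise.
Battery pack: 26 × 10 = 260 N down at 0.8 m → arm 0.8 m, τ = 260 × 0.8 = 208 N·m counterclockwise.
Crate: 55 × 10 = 550 N down at 1.5 m → arm 1.5 m, τ = 550 × 1.5 = 825 N·m counterclockwise.
Net moment of the loads = 2355 N·m counterclockwise.
The upward force F acts at the left end, arm 5.7 m, giving F × 5.7 clockwise.
Balancing moments: F × 5.7 = 2355, giving F = 2355 / 5.7 = 413 N.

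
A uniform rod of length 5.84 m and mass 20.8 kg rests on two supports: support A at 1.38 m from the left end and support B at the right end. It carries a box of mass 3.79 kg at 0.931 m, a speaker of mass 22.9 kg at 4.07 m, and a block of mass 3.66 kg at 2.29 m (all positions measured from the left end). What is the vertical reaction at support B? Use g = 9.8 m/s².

R_B ≈ 209 N

Take moments about support A.
Beam weight: 20.8 × 9.8 = 203.8 N down at 2.92 m → arm 1.54 m, τ = 203.8 × 1.54 = 313.9 N·m clockwise.
Box: 3.79 × 9.8 = 37.14 N down at 0.931 m → arm 0.449 m, τ = 37.14 × 0.449 = 16.68 N·m counterclockwise.
Speaker: 22.9 × 9.8 = 224.4 N down at 4.07 m → arm 2.69 m, τ = 224.4 × 2.69 = 603.6 N·m clockwise.
Block: 3.66 × 9.8 = 35.87 N down at 2.29 m → arm 0.91 m, τ = 35.87 × 0.91 = 32.64 N·m clockwise.
Net load moment about support A = 933.5 N·m clockwise.
Reaction R at support B is upward at 5.84 m, arm 4.46 m → moment R × 4.46 counterclockwise.
Στ = 0 ⇒ R × 4.46 = 933.5 ⇒ R = 209 N.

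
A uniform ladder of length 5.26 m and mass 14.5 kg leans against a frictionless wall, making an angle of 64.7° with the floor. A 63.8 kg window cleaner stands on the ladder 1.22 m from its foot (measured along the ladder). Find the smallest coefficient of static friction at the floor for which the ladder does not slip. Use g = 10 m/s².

μ_min ≈ 0.133

About the foot of the ladder:
Ladder weight 14.5×10 = 145 N acts at 2.63 m along the ladder; its horizontal arm is 2.63·cos64.7° = 1.124 m → τ = 163 N·m clockwise.
Window cleaner: 63.8×10 = 638 N at 1.22 m → arm 0.5214 m → τ = 332.7 N·m clockwise.
Wall normal N acts horizontally at the top; its moment arm is the height L sinθ = 5.26·sin64.7° = 4.755 m, counterclockwise.
Στ = 0 ⇒ N × 4.755 = 495.7 ⇒ N = 104.2 N.
ΣFx = 0 ⇒ f = N_wall = 104.2 N. ΣFy = 0 ⇒ N_floor = 783 N.
μ_min = f / N_floor = 104.2 / 783 = 0.133.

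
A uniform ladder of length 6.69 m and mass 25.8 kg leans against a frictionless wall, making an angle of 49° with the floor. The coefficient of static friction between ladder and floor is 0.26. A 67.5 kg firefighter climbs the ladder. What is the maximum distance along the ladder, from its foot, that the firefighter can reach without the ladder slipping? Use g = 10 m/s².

d ≈ 1.49 m

Sum moments about the foot of the ladder (the floor normal and friction both act there and drop out).
Ladder weight 25.8×10 = 258 N acts at 3.345 m along the ladder; its horizontal arm is 3.345·cos49° = 2.195 m → τ = 566.3 N·m clockwise.
Firefighter weight 67.5×10 = 675 N at distance d → arm d·cos49° → τ = 675·d·0.6561 clockwise.
Wall normal N at the top has arm L sinθ = 5.049 m counterclockwise, so Στ = 0 gives N·5.049 = 566.3 + 442.9·d.
ΣFy = 0 ⇒ N_floor = 933 N, so the maximum friction is μ_s·N_floor = 0.26×933 = 242.6 N. ΣFx = 0 ⇒ N_wall = f, so at the slipping point N = 242.6 N.
Substituting: 242.6×5.049 = 566.3 + 442.9·d ⇒ d = (1225 − 566.3) / 442.9 = 1.49 m.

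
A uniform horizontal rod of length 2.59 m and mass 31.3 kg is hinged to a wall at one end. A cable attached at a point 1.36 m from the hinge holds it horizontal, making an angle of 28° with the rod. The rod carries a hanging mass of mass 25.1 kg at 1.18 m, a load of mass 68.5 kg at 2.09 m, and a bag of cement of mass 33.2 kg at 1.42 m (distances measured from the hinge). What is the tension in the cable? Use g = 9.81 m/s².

Taking torques about the hinge:
Beam weight: 31.3 × 9.81 = 307.1 N down at 1.295 m → arm 1.295 m, τ = 307.1 × 1.295 = 397.7 N·m clockwise.
Hanging mass: 25.1 × 9.81 = 246.2 N down at 1.18 m → arm 1.18 m, τ = 246.2 × 1.18 = 290.5 N·m clockwise.
Load: 68.5 × 9.81 = 672 N down at 2.09 m → arm 2.09 m, τ = 672 × 2.09 = 1404 N·m clockwise.
Bag of cement: 33.2 × 9.81 = 325.7 N down at 1.42 m → arm 1.42 m, τ = 325.7 × 1.42 = 462.5 N·m clockwise.
Total clockwise load moment = 2555 N·m.
The cable tension T acts at 1.36 m; only its component perpendicular to the rod, T sinθ, produces torque. sin 28° = 0.4695.
Στ = 0 ⇒ T × 1.36 × 0.4695 = 2555 ⇒ T = 2555 / 0.6385 = 4000 N.

T ≈ 4000 N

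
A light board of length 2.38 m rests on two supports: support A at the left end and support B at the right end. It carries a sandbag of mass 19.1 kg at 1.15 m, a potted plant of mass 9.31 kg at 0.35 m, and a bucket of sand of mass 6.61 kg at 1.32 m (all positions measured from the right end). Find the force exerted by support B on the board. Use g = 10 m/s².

R_B ≈ 208 N

About support A:
Sandbag: 19.1 × 10 = 191 N down at 1.15 m → arm 1.23 m, τ = 191 × 1.23 = 234.9 N·m clockwise.
Potted plant: 9.31 × 10 = 93.1 N down at 0.35 m → arm 2.03 m, τ = 93.1 × 2.03 = 189 N·m clockwise.
Bucket of sand: 6.61 × 10 = 66.1 N down at 1.32 m → arm 1.06 m, τ = 66.1 × 1.06 = 70.07 N·m clockwise.
Net load moment about support A = 494 N·m clockwise.
Reaction R at support B is upward at 0 m, arm 2.38 m → moment R × 2.38 counterclockwise.
Στ = 0 ⇒ R × 2.38 = 494 ⇒ R = 208 N.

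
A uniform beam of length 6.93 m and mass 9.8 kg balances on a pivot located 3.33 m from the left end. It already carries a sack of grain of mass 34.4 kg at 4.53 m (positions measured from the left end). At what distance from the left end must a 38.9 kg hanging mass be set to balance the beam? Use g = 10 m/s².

Choose the pivot (at 3.33 m from the left end) as the axis so the support reaction has zero arm there.
Beam weight: 9.8 × 10 = 98 N down at 3.465 m → arm 0.135 m, τ = 98 × 0.135 = 13.23 N·m clockwise.
Sack of grain: 34.4 × 10 = 344 N down at 4.53 m → arm 1.2 m, τ = 344 × 1.2 = 412.8 N·m clockwise.
Net moment of existing loads = 426 N·m clockwise.
The hanging mass weighs 38.9 × 10 = 389 N and must supply an equal counterclockwise moment, so its lever arm about the pivot is 426 / 389 = 1.1 m.
That puts it at 3.33 − 1.1 = 2.23 m from the left end.

x ≈ 2.23 m from the left end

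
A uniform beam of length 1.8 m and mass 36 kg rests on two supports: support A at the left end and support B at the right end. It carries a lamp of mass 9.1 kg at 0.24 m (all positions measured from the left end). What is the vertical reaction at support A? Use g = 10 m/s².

Take moments about support B.
Beam weight: 36 × 10 = 360 N down at 0.9 m → arm 0.9 m, τ = 360 × 0.9 = 324 N·m counterclockwise.
Lamp: 9.1 × 10 = 91 N down at 0.24 m → arm 1.56 m, τ = 91 × 1.56 = 142 N·m counterclockwise.
Net load moment about support B = 466 N·m counterclockwise.
Reaction R at support A is upward at 0 m, arm 1.8 m → moment R × 1.8 clockwise.
Balancing moments: R × 1.8 = 466, giving R = 259 N.

R_A ≈ 259 N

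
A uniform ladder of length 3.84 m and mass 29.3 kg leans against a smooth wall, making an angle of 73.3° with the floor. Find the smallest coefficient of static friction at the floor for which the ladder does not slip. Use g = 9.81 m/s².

μ_min ≈ 0.15

Take moments about the foot of the ladder.
Ladder weight 29.3×9.81 = 287.4 N acts at 1.92 m along the ladder; its horizontal arm is 1.92·cos73.3° = 0.5517 m → τ = 158.6 N·m clockwise.
Wall normal N acts horizontally at the top; its moment arm is the height L sinθ = 3.84·sin73.3° = 3.678 m, counterclockwise.
Balancing moments: N × 3.678 = 158.6, giving N = 43.12 N.
ΣFx = 0 ⇒ f = N_wall = 43.12 N. ΣFy = 0 ⇒ N_floor = 287.4 N.
μ_min = f / N_floor = 43.12 / 287.4 = 0.15.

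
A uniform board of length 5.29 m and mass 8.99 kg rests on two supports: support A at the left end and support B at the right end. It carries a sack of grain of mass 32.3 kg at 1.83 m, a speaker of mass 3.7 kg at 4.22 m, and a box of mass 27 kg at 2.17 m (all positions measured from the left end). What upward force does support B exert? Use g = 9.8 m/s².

R_B ≈ 291 N

About support A:
Beam weight: 8.99 × 9.8 = 88.1 N down at 2.645 m → arm 2.645 m, τ = 88.1 × 2.645 = 233 N·m clockwise.
Sack of grain: 32.3 × 9.8 = 316.5 N down at 1.83 m → arm 1.83 m, τ = 316.5 × 1.83 = 579.2 N·m clockwise.
Speaker: 3.7 × 9.8 = 36.26 N down at 4.22 m → arm 4.22 m, τ = 36.26 × 4.22 = 153 N·m clockwise.
Box: 27 × 9.8 = 264.6 N down at 2.17 m → arm 2.17 m, τ = 264.6 × 2.17 = 574.2 N·m clockwise.
Net load moment about support A = 1539 N·m clockwise.
Reaction R at support B is upward at 5.29 m, arm 5.29 m → moment R × 5.29 counterclockwise.
Στ = 0 ⇒ R × 5.29 = 1539 ⇒ R = 291 N.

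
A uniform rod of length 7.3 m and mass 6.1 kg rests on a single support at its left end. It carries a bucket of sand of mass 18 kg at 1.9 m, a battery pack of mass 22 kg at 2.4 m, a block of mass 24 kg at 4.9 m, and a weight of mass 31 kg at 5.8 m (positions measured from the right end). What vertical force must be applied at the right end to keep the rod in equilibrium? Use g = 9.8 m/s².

Take moments about the left end.
Beam weight: 6.1 × 9.8 = 59.78 N down at 3.65 m → arm 3.65 m, τ = 59.78 × 3.65 = 218.2 N·m clockwise.
Bucket of sand: 18 × 9.8 = 176.4 N down at 1.9 m → arm 5.4 m, τ = 176.4 × 5.4 = 952.6 N·m clockwise.
Battery pack: 22 × 9.8 = 215.6 N down at 2.4 m → arm 4.9 m, τ = 215.6 × 4.9 = 1056 N·m clockwise.
Block: 24 × 9.8 = 235.2 N down at 4.9 m → arm 2.4 m, τ = 235.2 × 2.4 = 564.5 N·m clockwise.
Weight: 31 × 9.8 = 303.8 N down at 5.8 m → arm 1.5 m, τ = 303.8 × 1.5 = 455.7 N·m clockwise.
Net moment of the loads = 3247 N·m clockwise.
The upward force F acts at the right end, arm 7.3 m, giving F × 7.3 counterclockwise.
Balancing moments: F × 7.3 = 3247, giving F = 3247 / 7.3 = 445 N.

F ≈ 445 N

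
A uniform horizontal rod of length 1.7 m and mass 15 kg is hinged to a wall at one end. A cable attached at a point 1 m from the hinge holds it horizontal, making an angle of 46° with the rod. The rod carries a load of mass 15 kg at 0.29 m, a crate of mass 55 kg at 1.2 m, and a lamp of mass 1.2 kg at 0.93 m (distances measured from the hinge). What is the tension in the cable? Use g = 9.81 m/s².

T ≈ 1150 N

Taking torques about the hinge:
Beam weight: 15 × 9.81 = 147.2 N down at 0.85 m → arm 0.85 m, τ = 147.2 × 0.85 = 125.1 N·m clockwise.
Load: 15 × 9.81 = 147.2 N down at 0.29 m → arm 0.29 m, τ = 147.2 × 0.29 = 42.69 N·m clockwise.
Crate: 55 × 9.81 = 539.6 N down at 1.2 m → arm 1.2 m, τ = 539.6 × 1.2 = 647.5 N·m clockwise.
Lamp: 1.2 × 9.81 = 11.77 N down at 0.93 m → arm 0.93 m, τ = 11.77 × 0.93 = 10.95 N·m clockwise.
Total clockwise load moment = 826.2 N·m.
The cable tension T acts at 1 m; only its component perpendicular to the rod, T sinθ, produces torque. sin 46° = 0.7193.
Balancing moments: T × 1 × 0.7193 = 826.2, giving T = 826.2 / 0.7193 = 1150 N.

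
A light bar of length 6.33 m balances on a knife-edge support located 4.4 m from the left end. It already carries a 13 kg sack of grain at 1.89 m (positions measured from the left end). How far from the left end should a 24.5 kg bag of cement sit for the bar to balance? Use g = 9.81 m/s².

x ≈ 5.73 m from the left end

Choose the knife-edge support (at 4.4 m from the left end) as the axis so the support reaction has zero arm there.
Sack of grain: 13 × 9.81 = 127.5 N down at 1.89 m → arm 2.51 m, τ = 127.5 × 2.51 = 320 N·m counterclockwise.
Net moment of existing loads = 320 N·m counterclockwise.
The bag of cement weighs 24.5 × 9.81 = 240.3 N and must supply an equal clockwise moment, so its lever arm about the knife-edge support is 320 / 240.3 = 1.33 m.
That puts it at 4.4 + 1.33 = 5.73 m from the left end.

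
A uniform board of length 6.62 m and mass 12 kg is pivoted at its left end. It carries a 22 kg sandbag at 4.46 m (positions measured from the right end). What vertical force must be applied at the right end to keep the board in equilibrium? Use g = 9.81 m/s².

F ≈ 129 N

Taking torques about the left end:
Beam weight: 12 × 9.81 = 117.7 N down at 3.31 m → arm 3.31 m, τ = 117.7 × 3.31 = 389.6 N·m clockwise.
Sandbag: 22 × 9.81 = 215.8 N down at 4.46 m → arm 2.16 m, τ = 215.8 × 2.16 = 466.1 N·m clockwise.
Net moment of the loads = 855.7 N·m clockwise.
The upward force F acts at the right end, arm 6.62 m, giving F × 6.62 counterclockwise.
Balancing moments: F × 6.62 = 855.7, giving F = 855.7 / 6.62 = 129 N.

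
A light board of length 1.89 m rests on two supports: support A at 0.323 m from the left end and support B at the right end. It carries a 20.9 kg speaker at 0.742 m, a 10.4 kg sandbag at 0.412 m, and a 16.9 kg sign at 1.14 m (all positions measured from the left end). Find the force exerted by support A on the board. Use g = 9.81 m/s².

Choose support B as the axis so its reaction then has zero moment arm.
Speaker: 20.9 × 9.81 = 205 N down at 0.742 m → arm 1.148 m, τ = 205 × 1.148 = 235.3 N·m counterclockwise.
Sandbag: 10.4 × 9.81 = 102 N down at 0.412 m → arm 1.478 m, τ = 102 × 1.478 = 150.8 N·m counterclockwise.
Sign: 16.9 × 9.81 = 165.8 N down at 1.14 m → arm 0.75 m, τ = 165.8 × 0.75 = 124.4 N·m counterclockwise.
Net load moment about support B = 510.5 N·m counterclockwise.
Reaction R at support A is upward at 0.323 m, arm 1.567 m → moment R × 1.567 clockwise.
For rotational equilibrium, R × 1.567 = 510.5, so R = 326 N.

R_A ≈ 326 N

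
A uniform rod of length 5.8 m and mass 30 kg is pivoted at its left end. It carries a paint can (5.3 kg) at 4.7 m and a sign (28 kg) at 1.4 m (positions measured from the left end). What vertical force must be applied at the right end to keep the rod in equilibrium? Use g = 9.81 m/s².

F ≈ 256 N

Taking torques about the left end:
Beam weight: 30 × 9.81 = 294.3 N down at 2.9 m → arm 2.9 m, τ = 294.3 × 2.9 = 853.5 N·m clockwise.
Paint can: 5.3 × 9.81 = 51.99 N down at 4.7 m → arm 4.7 m, τ = 51.99 × 4.7 = 244.4 N·m clockwise.
Sign: 28 × 9.81 = 274.7 N down at 1.4 m → arm 1.4 m, τ = 274.7 × 1.4 = 384.6 N·m clockwise.
Net moment of the loads = 1482 N·m clockwise.
The upward force F acts at the right end, arm 5.8 m, giving F × 5.8 counterclockwise.
Balancing moments: F × 5.8 = 1482, giving F = 1482 / 5.8 = 256 N.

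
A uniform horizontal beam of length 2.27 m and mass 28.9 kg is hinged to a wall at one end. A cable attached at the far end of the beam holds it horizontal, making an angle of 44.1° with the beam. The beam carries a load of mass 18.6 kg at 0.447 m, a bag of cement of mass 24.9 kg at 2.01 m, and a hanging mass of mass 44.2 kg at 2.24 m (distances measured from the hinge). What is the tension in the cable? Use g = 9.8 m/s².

T ≈ 1180 N

Sum moments about the hinge (the unknown hinge reaction has zero arm there).
Beam weight: 28.9 × 9.8 = 283.2 N down at 1.135 m → arm 1.135 m, τ = 283.2 × 1.135 = 321.4 N·m clockwise.
Load: 18.6 × 9.8 = 182.3 N down at 0.447 m → arm 0.447 m, τ = 182.3 × 0.447 = 81.49 N·m clockwise.
Bag of cement: 24.9 × 9.8 = 244 N down at 2.01 m → arm 2.01 m, τ = 244 × 2.01 = 490.4 N·m clockwise.
Hanging mass: 44.2 × 9.8 = 433.2 N down at 2.24 m → arm 2.24 m, τ = 433.2 × 2.24 = 970.4 N·m clockwise.
Total clockwise load moment = 1864 N·m.
The cable tension T acts at 2.27 m; only its component perpendicular to the beam, T sinθ, produces torque. sin 44.1° = 0.6959.
Balancing moments: T × 2.27 × 0.6959 = 1864, giving T = 1864 / 1.58 = 1180 N.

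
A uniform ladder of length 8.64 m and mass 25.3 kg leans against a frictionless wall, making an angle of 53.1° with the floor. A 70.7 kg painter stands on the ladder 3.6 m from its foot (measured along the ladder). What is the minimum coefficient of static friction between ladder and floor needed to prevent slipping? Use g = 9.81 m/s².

About the foot of the ladder:
Ladder weight 25.3×9.81 = 248.2 N acts at 4.32 m along the ladder; its horizontal arm is 4.32·cos53.1° = 2.594 m → τ = 643.8 N·m clockwise.
Painter: 70.7×9.81 = 693.6 N at 3.6 m → arm 2.162 m → τ = 1500 N·m clockwise.
Wall normal N acts horizontally at the top; its moment arm is the height L sinθ = 8.64·sin53.1° = 6.909 m, counterclockwise.
Στ = 0 ⇒ N × 6.909 = 2144 ⇒ N = 310.3 N.
ΣFx = 0 ⇒ f = N_wall = 310.3 N. ΣFy = 0 ⇒ N_floor = 941.8 N.
μ_min = f / N_floor = 310.3 / 941.8 = 0.329.

μ_min ≈ 0.329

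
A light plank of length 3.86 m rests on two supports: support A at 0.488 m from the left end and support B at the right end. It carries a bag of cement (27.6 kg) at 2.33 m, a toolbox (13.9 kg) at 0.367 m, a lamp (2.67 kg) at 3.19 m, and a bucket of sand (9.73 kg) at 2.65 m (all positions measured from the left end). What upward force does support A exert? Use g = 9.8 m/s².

R_A ≈ 303 N

Take moments about support B.
Bag of cement: 27.6 × 9.8 = 270.5 N down at 2.33 m → arm 1.53 m, τ = 270.5 × 1.53 = 413.9 N·m counterclockwise.
Toolbox: 13.9 × 9.8 = 136.2 N down at 0.367 m → arm 3.493 m, τ = 136.2 × 3.493 = 475.7 N·m counterclockwise.
Lamp: 2.67 × 9.8 = 26.17 N down at 3.19 m → arm 0.67 m, τ = 26.17 × 0.67 = 17.53 N·m counterclockwise.
Bucket of sand: 9.73 × 9.8 = 95.35 N down at 2.65 m → arm 1.21 m, τ = 95.35 × 1.21 = 115.4 N·m counterclockwise.
Net load moment about support B = 1023 N·m counterclockwise.
Reaction R at support A is upward at 0.488 m, arm 3.372 m → moment R × 3.372 clockwise.
Στ = 0 ⇒ R × 3.372 = 1023 ⇒ R = 303 N.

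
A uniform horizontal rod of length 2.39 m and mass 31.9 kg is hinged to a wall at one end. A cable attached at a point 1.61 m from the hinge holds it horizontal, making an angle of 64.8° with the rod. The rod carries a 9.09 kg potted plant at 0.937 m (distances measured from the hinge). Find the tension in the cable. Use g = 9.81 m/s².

Taking torques about the hinge:
Beam weight: 31.9 × 9.81 = 312.9 N down at 1.195 m → arm 1.195 m, τ = 312.9 × 1.195 = 373.9 N·m clockwise.
Potted plant: 9.09 × 9.81 = 89.17 N down at 0.937 m → arm 0.937 m, τ = 89.17 × 0.937 = 83.55 N·m clockwise.
Total clockwise load moment = 457.4 N·m.
The cable tension T acts at 1.61 m; only its component perpendicular to the rod, T sinθ, produces torque. sin 64.8° = 0.9048.
For rotational equilibrium, T × 1.61 × 0.9048 = 457.4, so T = 457.4 / 1.457 = 314 N.

T ≈ 314 N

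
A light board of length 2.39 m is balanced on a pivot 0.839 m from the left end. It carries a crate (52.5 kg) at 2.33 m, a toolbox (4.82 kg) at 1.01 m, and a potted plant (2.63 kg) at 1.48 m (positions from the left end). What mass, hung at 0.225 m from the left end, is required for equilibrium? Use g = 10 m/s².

Sum moments about the pivot (at 0.839 m from the left end) (the support reaction has zero arm there).
Crate: 52.5 × 10 = 525 N down at 2.33 m → arm 1.491 m, τ = 525 × 1.491 = 782.8 N·m clockwise.
Toolbox: 4.82 × 10 = 48.2 N down at 1.01 m → arm 0.171 m, τ = 48.2 × 0.171 = 8.242 N·m clockwise.
Potted plant: 2.63 × 10 = 26.3 N down at 1.48 m → arm 0.641 m, τ = 26.3 × 0.641 = 16.86 N·m clockwise.
Net moment of known loads = 807.9 N·m clockwise.
An unknown mass m at 0.225 m has arm 0.614 m; its moment is m·g·0.614 counterclockwise.
For rotational equilibrium, m × 10 × 0.614 = 807.9, so m = 807.9 / (10 × 0.614) = 132 kg.

m ≈ 132 kg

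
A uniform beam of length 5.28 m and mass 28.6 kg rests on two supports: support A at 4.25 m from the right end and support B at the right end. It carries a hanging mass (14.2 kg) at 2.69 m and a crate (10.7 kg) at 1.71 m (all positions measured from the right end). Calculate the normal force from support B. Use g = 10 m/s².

R_B ≈ 224 N

About support A:
Beam weight: 28.6 × 10 = 286 N down at 2.64 m → arm 1.61 m, τ = 286 × 1.61 = 460.5 N·m clockwise.
Hanging mass: 14.2 × 10 = 142 N down at 2.69 m → arm 1.56 m, τ = 142 × 1.56 = 221.5 N·m clockwise.
Crate: 10.7 × 10 = 107 N down at 1.71 m → arm 2.54 m, τ = 107 × 2.54 = 271.8 N·m clockwise.
Net load moment about support A = 953.8 N·m clockwise.
Reaction R at support B is upward at 0 m, arm 4.25 m → moment R × 4.25 counterclockwise.
Setting net torque to zero: R × 4.25 = 953.8 → R = 224 N.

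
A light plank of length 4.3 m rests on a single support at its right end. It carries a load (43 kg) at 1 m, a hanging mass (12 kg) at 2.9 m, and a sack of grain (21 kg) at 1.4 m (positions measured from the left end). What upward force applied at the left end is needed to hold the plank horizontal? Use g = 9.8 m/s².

Take moments about the right end.
Load: 43 × 9.8 = 421.4 N down at 1 m → arm 3.3 m, τ = 421.4 × 3.3 = 1391 N·m counterclockwise.
Hanging mass: 12 × 9.8 = 117.6 N down at 2.9 m → arm 1.4 m, τ = 117.6 × 1.4 = 164.6 N·m counterclockwise.
Sack of grain: 21 × 9.8 = 205.8 N down at 1.4 m → arm 2.9 m, τ = 205.8 × 2.9 = 596.8 N·m counterclockwise.
Net moment of the loads = 2152 N·m counterclockwise.
The upward force F acts at the left end, arm 4.3 m, giving F × 4.3 clockwise.
For rotational equilibrium, F × 4.3 = 2152, so F = 2152 / 4.3 = 500 N.

F ≈ 500 N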